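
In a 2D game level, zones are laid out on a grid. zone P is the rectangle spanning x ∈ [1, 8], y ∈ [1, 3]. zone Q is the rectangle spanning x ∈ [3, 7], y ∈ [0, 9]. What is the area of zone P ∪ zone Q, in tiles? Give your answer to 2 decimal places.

By inclusion–exclusion:
Individual areas: |zone P| = 14, |zone Q| = 36.
|zone P∩zone Q|: x∈[3,7], y∈[1,3] → 4·2 = 8.
|zone P ∪ zone Q| = 50 − 8 = 42.00.

42.00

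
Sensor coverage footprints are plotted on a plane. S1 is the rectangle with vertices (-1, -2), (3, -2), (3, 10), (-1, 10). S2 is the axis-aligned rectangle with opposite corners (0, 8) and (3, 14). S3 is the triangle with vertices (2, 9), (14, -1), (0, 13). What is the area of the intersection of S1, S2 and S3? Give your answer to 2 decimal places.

The intersection is the polygon with vertices (3,10), (3,8.167), (2,9), (1.5,10).
By the shoelace formula its area is 1.67.

1.67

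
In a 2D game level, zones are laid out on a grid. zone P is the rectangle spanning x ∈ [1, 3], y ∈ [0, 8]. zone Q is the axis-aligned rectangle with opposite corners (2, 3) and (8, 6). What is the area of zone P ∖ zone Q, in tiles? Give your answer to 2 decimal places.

13.00

|zone P∩zone Q|: x∈[2,3], y∈[3,6] → 1·3 = 3.
|zone P| = 16.
|zone P ∖ zone Q| = |zone P| − |zone P∩zone Q| = 16 − 3 = 13.00.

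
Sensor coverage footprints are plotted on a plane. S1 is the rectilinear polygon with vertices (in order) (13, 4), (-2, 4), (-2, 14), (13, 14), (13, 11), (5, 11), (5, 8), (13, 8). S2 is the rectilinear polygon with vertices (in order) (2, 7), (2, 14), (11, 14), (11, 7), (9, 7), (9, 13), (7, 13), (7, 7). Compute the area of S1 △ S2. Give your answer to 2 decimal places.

99.00

|S1| = 126, |S2| = 51, |S1∩S2| = 39.
|S1 △ S2| = |S1| + |S2| − 2·|S1∩S2| = 126 + 51 − 78 = 99.00.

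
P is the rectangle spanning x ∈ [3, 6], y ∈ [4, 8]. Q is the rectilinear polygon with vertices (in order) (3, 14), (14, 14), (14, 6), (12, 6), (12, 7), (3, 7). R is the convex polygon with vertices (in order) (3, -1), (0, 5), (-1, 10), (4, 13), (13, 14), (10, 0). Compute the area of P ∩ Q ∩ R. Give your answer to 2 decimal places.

3.00

The intersection is the polygon with vertices (6,7), (3,7), (3,8), (6,8).
By the shoelace formula its area is 3.00.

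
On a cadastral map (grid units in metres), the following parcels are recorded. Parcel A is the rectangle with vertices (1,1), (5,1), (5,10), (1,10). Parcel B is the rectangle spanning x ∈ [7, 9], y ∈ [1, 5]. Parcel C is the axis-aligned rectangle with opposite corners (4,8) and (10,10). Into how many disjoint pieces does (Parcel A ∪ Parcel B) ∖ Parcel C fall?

(Parcel A ∪ Parcel B) ∖ Parcel C splits into 2 disjoint pieces (area 34, area 8).

2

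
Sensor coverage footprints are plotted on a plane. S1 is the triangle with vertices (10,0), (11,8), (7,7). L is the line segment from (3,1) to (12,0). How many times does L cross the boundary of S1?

The segment meets the boundary at (10.027,0.219), (9.9,0.233).

2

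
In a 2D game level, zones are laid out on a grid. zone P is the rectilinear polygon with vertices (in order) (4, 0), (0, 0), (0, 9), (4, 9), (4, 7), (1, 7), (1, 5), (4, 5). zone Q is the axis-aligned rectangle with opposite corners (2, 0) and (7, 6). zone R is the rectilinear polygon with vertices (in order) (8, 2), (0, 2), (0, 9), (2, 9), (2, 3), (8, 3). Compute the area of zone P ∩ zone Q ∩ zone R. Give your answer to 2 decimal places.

2.00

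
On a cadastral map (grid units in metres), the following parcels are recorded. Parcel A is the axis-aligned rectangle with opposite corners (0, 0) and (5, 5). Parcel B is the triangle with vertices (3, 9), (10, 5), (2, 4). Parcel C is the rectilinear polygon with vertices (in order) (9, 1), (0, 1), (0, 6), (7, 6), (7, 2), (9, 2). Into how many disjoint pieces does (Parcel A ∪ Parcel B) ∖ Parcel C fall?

2

(Parcel A ∪ Parcel B) ∖ Parcel C splits into 2 disjoint pieces (area 5, area 11.4625).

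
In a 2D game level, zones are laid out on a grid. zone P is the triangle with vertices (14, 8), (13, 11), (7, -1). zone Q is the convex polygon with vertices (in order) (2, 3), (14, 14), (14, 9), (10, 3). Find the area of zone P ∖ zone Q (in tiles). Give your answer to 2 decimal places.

4.39

|zone P| = 15, |zone P∩zone Q| = 10.6111.
|zone P ∖ zone Q| = |zone P| − |zone P∩zone Q| = 15 − 10.6111 = 4.39.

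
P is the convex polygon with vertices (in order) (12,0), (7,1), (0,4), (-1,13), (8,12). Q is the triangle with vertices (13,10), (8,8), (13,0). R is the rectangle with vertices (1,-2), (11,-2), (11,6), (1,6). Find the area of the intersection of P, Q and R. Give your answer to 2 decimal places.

0.96

The intersection is the polygon with vertices (9.25,6), (10,6), (10.857,3.429).
By the shoelace formula its area is 0.96.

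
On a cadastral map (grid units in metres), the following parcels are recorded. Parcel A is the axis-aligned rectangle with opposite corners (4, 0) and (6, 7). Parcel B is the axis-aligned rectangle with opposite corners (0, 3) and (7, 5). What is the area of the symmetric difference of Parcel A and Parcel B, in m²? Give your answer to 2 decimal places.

|Parcel A∩Parcel B|: x∈[4,6], y∈[3,5] → 2·2 = 4.
|Parcel A △ Parcel B| = |Parcel A| + |Parcel B| − 2·|Parcel A∩Parcel B| = 14 + 14 − 8 = 20.00.

20.00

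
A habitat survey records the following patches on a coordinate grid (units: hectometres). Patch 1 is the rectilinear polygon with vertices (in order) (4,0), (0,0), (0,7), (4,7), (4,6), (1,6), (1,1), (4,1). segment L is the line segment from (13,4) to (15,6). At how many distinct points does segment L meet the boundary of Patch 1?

0

The segment lies entirely outside Patch 1 and never meets its boundary.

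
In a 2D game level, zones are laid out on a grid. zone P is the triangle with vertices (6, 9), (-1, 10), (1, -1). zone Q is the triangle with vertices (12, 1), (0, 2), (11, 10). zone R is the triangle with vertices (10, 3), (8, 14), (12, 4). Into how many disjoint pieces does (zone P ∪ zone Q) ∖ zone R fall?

2

(zone P ∪ zone Q) ∖ zone R splits into 2 disjoint pieces (area 75.4844, area 2.8402).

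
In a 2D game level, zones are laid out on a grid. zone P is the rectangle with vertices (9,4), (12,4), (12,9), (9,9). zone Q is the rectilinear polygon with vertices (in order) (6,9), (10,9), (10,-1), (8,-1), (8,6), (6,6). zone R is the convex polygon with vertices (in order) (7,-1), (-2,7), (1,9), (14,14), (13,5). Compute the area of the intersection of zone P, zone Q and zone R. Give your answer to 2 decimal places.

The intersection is the polygon with vertices (10,4), (9,4), (9,9), (10,9).
By the shoelace formula its area is 5.00.

5.00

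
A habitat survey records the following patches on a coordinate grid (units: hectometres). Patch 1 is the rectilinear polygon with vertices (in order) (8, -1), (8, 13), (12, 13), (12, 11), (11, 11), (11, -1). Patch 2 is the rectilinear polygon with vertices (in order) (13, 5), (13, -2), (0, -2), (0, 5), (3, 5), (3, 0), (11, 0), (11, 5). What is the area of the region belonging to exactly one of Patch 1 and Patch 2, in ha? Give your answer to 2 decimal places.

|Patch 1| = 44, |Patch 2| = 51, |Patch 1∩Patch 2| = 3.
|Patch 1 △ Patch 2| = |Patch 1| + |Patch 2| − 2·|Patch 1∩Patch 2| = 44 + 51 − 6 = 89.00.

89.00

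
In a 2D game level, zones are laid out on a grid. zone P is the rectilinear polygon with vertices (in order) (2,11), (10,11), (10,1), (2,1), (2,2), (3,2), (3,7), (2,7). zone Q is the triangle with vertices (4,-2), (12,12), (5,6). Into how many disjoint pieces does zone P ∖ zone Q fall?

zone P ∖ zone Q splits into 2 disjoint pieces (area 37.7232, area 16.0714).

2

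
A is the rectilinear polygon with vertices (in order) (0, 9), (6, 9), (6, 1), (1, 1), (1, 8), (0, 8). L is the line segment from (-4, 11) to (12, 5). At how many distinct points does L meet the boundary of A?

The segment meets the boundary at (1.333,9), (6,7.25).

2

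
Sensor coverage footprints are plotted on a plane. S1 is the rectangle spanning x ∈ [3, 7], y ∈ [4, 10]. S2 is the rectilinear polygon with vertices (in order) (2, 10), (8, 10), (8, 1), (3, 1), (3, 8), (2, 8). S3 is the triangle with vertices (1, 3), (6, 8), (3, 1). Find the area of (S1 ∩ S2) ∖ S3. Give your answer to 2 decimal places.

19.93

|S1 ∩ S2| = 24.
|(S1 ∩ S2) ∩ S3| = 4.0714.
|(S1 ∩ S2) ∖ S3| = 24 − 4.0714 = 19.93.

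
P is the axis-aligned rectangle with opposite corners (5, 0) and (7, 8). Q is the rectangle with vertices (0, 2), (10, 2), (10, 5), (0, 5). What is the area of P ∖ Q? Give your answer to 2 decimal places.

|P∩Q|: x∈[5,7], y∈[2,5] → 2·3 = 6.
|P| = 16.
|P ∖ Q| = |P| − |P∩Q| = 16 − 6 = 10.00.

10.00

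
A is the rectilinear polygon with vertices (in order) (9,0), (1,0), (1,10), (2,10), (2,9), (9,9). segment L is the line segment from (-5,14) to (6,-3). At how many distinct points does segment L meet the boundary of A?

The segment meets the boundary at (4.059,0), (1,4.727).

2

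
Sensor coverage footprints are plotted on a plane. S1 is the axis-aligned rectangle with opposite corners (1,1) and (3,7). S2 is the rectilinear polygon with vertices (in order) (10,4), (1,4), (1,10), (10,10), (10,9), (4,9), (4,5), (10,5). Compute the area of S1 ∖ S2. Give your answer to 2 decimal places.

|S1| = 12, |S1∩S2| = 6.
|S1 ∖ S2| = |S1| − |S1∩S2| = 12 − 6 = 6.00.

6.00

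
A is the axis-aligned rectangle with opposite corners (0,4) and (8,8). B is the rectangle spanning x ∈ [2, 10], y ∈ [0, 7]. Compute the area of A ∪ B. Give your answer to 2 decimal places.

70.00

By inclusion–exclusion:
Individual areas: |A| = 32, |B| = 56.
|A∩B|: x∈[2,8], y∈[4,7] → 6·3 = 18.
|A ∪ B| = 88 − 18 = 70.00.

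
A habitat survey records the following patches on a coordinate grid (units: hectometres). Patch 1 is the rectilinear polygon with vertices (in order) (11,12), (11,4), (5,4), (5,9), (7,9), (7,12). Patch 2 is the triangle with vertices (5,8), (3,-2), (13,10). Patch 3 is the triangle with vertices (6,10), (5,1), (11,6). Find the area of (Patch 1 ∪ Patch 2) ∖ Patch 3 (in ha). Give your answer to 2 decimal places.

|Patch 1 ∪ Patch 2| = 56.9.
|(Patch 1 ∪ Patch 2) ∩ Patch 3| = 23.3535.
|(Patch 1 ∪ Patch 2) ∖ Patch 3| = 56.9 − 23.3535 = 33.55.

33.55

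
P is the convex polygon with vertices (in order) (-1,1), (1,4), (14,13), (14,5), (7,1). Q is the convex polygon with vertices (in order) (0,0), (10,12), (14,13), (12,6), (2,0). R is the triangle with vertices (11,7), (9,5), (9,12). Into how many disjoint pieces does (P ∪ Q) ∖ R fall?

(P ∪ Q) ∖ R is a single connected region.

1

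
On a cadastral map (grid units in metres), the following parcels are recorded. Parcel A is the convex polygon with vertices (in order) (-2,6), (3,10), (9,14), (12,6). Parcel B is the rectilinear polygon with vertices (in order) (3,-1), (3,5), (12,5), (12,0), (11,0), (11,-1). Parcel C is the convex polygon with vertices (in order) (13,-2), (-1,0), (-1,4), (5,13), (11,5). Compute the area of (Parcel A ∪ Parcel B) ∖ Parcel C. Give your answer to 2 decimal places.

|Parcel A ∪ Parcel B| = 111.
|(Parcel A ∪ Parcel B) ∩ Parcel C| = 82.9544.
|(Parcel A ∪ Parcel B) ∖ Parcel C| = 111 − 82.9544 = 28.05.

28.05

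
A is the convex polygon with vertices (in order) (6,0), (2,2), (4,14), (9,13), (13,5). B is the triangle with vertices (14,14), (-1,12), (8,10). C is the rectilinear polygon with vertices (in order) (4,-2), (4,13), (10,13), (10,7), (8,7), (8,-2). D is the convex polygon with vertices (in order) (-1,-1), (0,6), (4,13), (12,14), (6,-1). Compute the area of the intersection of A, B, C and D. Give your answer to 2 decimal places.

13.49

The intersection is the polygon with vertices (9,13), (9.875,11.25), (8,10), (4,10.889), (4,12.667), (6.5,13).
By the shoelace formula its area is 13.49.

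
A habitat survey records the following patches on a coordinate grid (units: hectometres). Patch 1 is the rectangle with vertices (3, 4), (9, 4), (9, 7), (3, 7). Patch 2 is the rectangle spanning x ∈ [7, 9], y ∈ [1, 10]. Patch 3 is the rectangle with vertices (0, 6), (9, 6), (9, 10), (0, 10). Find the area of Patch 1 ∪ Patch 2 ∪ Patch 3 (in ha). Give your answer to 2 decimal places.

54.00

By inclusion–exclusion:
Individual areas: |Patch 1| = 18, |Patch 2| = 18, |Patch 3| = 36.
|Patch 1∩Patch 2|: x∈[7,9], y∈[4,7] → 2·3 = 6.
|Patch 1∩Patch 3|: x∈[3,9], y∈[6,7] → 6·1 = 6.
|Patch 2∩Patch 3|: x∈[7,9], y∈[6,10] → 2·4 = 8.
|Patch 1∩Patch 2∩Patch 3| = 2.
|Patch 1 ∪ Patch 2 ∪ Patch 3| = 72 − 20 + 2 = 54.00.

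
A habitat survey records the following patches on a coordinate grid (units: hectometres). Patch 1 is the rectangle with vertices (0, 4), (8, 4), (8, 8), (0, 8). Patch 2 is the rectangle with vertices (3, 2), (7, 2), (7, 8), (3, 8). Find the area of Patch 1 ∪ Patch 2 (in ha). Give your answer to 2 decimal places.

By inclusion–exclusion:
Individual areas: |Patch 1| = 32, |Patch 2| = 24.
|Patch 1∩Patch 2|: x∈[3,7], y∈[4,8] → 4·4 = 16.
|Patch 1 ∪ Patch 2| = 56 − 16 = 40.00.

40.00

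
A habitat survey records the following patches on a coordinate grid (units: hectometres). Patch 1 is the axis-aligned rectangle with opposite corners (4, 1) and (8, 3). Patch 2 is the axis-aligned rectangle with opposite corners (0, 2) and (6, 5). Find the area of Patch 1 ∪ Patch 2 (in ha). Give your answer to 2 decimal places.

24.00

By inclusion–exclusion:
Individual areas: |Patch 1| = 8, |Patch 2| = 18.
|Patch 1∩Patch 2|: x∈[4,6], y∈[2,3] → 2·1 = 2.
|Patch 1 ∪ Patch 2| = 26 − 2 = 24.00.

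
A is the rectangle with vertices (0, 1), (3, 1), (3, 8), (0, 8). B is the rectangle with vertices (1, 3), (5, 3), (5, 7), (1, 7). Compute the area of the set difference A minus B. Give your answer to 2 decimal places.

13.00

|A∩B|: x∈[1,3], y∈[3,7] → 2·4 = 8.
|A| = 21.
|A ∖ B| = |A| − |A∩B| = 21 − 8 = 13.00.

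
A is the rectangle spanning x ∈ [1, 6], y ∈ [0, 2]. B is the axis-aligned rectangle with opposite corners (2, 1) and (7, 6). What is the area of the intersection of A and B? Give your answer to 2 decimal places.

|A∩B|: x∈[2,6], y∈[1,2] → 4·1 = 4.

4.00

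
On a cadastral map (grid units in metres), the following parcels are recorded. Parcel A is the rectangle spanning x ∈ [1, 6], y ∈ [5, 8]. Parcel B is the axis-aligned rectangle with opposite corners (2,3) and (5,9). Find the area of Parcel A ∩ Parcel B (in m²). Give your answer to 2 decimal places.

9.00

|Parcel A∩Parcel B|: x∈[2,5], y∈[5,8] → 3·3 = 9.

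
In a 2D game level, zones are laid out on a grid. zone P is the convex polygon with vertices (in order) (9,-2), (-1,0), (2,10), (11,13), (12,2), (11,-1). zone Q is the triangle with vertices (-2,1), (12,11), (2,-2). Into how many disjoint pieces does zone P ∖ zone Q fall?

3

zone P ∖ zone Q splits into 3 disjoint pieces (area 53.9607, area 0.0492, area 47.3755).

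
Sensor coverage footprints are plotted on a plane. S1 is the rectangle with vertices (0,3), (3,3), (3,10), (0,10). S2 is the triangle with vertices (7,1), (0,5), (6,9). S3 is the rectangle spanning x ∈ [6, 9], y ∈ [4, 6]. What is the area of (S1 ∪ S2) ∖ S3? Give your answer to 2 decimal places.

|S1 ∪ S2| = 41.4286.
|(S1 ∪ S2) ∩ S3| = 1.
|(S1 ∪ S2) ∖ S3| = 41.4286 − 1 = 40.43.

40.43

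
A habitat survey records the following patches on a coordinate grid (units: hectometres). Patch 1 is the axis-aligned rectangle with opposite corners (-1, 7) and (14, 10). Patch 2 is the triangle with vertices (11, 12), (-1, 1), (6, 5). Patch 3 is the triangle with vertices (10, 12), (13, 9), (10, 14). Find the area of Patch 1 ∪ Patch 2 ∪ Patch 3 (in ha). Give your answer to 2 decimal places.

58.29

By inclusion–exclusion:
Individual areas: |Patch 1| = 45, |Patch 2| = 14.5, |Patch 3| = 3.
|Patch 1∩Patch 2| = 3.9545.
|Patch 1∩Patch 3| = 0.2.
|Patch 2∩Patch 3| = 0.0525.
|Patch 1∩Patch 2∩Patch 3| = 0.
|Patch 1 ∪ Patch 2 ∪ Patch 3| = 62.5 − 4.2071 + 0 = 58.29.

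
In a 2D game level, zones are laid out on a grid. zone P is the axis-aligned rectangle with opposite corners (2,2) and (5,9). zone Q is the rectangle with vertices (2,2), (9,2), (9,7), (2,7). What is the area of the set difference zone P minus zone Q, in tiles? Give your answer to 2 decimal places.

6.00

|zone P∩zone Q|: x∈[2,5], y∈[2,7] → 3·5 = 15.
|zone P| = 21.
|zone P ∖ zone Q| = |zone P| − |zone P∩zone Q| = 21 − 15 = 6.00.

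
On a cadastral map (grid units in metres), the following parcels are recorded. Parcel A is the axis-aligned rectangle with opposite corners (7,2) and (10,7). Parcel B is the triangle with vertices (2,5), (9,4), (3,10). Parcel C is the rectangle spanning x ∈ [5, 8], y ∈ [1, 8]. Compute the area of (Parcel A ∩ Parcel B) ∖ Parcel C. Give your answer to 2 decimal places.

|Parcel A ∩ Parcel B| = 1.7143.
|(Parcel A ∩ Parcel B) ∩ Parcel C| = 1.2857.
|(Parcel A ∩ Parcel B) ∖ Parcel C| = 1.7143 − 1.2857 = 0.43.

0.43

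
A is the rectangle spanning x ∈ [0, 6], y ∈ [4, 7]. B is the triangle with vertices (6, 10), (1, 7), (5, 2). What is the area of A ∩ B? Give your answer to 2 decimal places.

The intersection is the polygon with vertices (5.625,7), (5.25,4), (3.4,4), (1,7).
By the shoelace formula its area is 9.71.

9.71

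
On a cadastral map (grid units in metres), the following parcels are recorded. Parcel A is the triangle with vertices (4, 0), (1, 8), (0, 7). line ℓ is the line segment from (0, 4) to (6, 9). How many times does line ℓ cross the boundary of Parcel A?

2

The segment meets the boundary at (1.905,5.587), (1.161,4.968).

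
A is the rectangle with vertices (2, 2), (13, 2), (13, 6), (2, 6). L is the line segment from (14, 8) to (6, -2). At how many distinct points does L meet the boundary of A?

2

The segment meets the boundary at (9.2,2), (12.4,6).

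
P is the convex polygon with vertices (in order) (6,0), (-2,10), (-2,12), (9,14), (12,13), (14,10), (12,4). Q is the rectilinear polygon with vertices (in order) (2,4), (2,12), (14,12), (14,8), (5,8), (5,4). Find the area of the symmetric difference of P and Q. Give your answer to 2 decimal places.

|P| = 140.5, |Q| = 60, |P∩Q| = 57.6.
|P △ Q| = |P| + |Q| − 2·|P∩Q| = 140.5 + 60 − 115.2 = 85.30.

85.30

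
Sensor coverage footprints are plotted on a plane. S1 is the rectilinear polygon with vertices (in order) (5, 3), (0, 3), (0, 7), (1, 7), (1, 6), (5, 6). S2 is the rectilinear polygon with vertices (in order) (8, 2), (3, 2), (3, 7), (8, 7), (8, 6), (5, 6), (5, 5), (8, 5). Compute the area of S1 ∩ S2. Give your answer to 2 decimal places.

The intersection is the polygon with vertices (3,3), (3,6), (5,6), (5,5), (5,3).
By the shoelace formula its area is 6.00.

6.00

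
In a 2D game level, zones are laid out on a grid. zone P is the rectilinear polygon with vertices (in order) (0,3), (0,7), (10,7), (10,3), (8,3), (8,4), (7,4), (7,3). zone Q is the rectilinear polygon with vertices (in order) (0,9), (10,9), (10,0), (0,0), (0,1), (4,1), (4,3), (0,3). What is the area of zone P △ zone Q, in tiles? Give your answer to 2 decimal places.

|zone P| = 39, |zone Q| = 82, |zone P∩zone Q| = 39.
|zone P △ zone Q| = |zone P| + |zone Q| − 2·|zone P∩zone Q| = 39 + 82 − 78 = 43.00.

43.00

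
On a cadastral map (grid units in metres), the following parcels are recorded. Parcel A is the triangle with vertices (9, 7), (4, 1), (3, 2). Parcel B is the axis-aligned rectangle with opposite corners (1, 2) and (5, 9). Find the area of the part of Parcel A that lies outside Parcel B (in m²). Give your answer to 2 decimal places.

|Parcel A| = 5.5, |Parcel A∩Parcel B| = 1.65.
|Parcel A ∖ Parcel B| = |Parcel A| − |Parcel A∩Parcel B| = 5.5 − 1.65 = 3.85.

3.85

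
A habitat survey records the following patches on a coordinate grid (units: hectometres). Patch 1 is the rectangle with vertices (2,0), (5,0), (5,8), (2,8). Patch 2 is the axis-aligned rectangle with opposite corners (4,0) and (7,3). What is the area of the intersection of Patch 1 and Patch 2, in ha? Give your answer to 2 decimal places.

3.00

|Patch 1∩Patch 2|: x∈[4,5], y∈[0,3] → 1·3 = 3.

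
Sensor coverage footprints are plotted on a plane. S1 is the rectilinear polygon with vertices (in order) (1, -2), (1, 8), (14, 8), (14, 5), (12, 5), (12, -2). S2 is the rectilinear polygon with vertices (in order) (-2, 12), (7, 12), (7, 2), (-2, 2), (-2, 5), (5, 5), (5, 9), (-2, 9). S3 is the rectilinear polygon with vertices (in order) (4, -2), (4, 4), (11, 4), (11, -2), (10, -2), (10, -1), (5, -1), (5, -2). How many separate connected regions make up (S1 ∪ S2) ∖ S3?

2

(S1 ∪ S2) ∖ S3 splits into 2 disjoint pieces (area 112, area 5).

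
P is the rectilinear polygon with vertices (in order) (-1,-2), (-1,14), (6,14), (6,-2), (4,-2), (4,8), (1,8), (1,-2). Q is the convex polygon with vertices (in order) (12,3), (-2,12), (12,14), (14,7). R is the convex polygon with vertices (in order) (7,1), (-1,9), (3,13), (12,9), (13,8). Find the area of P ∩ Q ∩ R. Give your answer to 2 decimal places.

18.82

The intersection is the polygon with vertices (3.486,12.784), (6,11.667), (6,6.857), (0.435,10.435), (2.667,12.667).
By the shoelace formula its area is 18.82.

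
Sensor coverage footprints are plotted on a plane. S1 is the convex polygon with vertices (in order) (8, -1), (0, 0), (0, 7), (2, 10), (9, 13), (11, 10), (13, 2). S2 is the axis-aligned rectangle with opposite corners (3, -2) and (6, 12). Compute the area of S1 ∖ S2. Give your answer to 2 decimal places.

|S1| = 134, |S1∩S2| = 34.9018.
|S1 ∖ S2| = |S1| − |S1∩S2| = 134 − 34.9018 = 99.10.

99.10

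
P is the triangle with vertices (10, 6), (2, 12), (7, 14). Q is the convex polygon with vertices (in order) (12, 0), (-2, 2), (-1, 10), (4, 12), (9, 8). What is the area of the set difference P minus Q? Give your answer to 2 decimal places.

|P| = 23, |P∩Q| = 8.2609.
|P ∖ Q| = |P| − |P∩Q| = 23 − 8.2609 = 14.74.

14.74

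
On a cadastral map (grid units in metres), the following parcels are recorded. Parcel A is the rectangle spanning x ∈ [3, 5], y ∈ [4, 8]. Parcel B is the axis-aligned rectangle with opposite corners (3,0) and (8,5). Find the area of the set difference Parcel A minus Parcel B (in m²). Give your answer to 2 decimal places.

|Parcel A∩Parcel B|: x∈[3,5], y∈[4,5] → 2·1 = 2.
|Parcel A| = 8.
|Parcel A ∖ Parcel B| = |Parcel A| − |Parcel A∩Parcel B| = 8 − 2 = 6.00.

6.00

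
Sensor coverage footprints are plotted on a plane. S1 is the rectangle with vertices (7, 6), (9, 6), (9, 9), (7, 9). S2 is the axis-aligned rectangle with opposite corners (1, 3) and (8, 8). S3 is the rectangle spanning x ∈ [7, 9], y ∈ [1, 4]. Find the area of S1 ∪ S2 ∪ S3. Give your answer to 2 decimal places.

By inclusion–exclusion:
Individual areas: |S1| = 6, |S2| = 35, |S3| = 6.
|S1∩S2|: x∈[7,8], y∈[6,8] → 1·2 = 2.
|S1∩S3| = 0 (no overlap).
|S2∩S3|: x∈[7,8], y∈[3,4] → 1·1 = 1.
|S1∩S2∩S3| = 0.
|S1 ∪ S2 ∪ S3| = 47 − 3 + 0 = 44.00.

44.00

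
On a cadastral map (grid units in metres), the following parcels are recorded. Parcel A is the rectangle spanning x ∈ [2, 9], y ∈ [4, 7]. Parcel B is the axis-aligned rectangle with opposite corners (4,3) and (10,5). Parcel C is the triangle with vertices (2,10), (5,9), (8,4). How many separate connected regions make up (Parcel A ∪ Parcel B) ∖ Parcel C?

(Parcel A ∪ Parcel B) ∖ Parcel C is a single connected region.

1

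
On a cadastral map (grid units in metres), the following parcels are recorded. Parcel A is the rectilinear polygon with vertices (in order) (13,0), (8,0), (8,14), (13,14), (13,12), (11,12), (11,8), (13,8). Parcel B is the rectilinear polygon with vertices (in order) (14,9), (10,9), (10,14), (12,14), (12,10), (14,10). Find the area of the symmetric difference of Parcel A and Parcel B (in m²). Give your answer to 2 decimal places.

60.00

|Parcel A| = 62, |Parcel B| = 12, |Parcel A∩Parcel B| = 7.
|Parcel A △ Parcel B| = |Parcel A| + |Parcel B| − 2·|Parcel A∩Parcel B| = 62 + 12 − 14 = 60.00.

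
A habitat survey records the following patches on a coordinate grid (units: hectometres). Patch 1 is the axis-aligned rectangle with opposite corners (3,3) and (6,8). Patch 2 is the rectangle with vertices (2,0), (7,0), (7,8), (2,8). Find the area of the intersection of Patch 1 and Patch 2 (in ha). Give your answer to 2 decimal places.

|Patch 1∩Patch 2|: x∈[3,6], y∈[3,8] → 3·5 = 15.

15.00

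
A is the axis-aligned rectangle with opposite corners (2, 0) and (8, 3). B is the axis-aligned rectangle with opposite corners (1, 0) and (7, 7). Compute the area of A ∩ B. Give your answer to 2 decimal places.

15.00

|A∩B|: x∈[2,7], y∈[0,3] → 5·3 = 15.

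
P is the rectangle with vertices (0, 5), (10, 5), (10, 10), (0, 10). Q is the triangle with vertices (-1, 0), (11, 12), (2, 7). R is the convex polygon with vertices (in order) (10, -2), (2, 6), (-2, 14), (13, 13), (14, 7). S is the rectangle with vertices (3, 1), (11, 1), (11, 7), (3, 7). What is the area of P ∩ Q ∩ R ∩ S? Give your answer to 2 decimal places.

The intersection is the polygon with vertices (3,5), (3,7), (6,7), (4,5).
By the shoelace formula its area is 4.00.

4.00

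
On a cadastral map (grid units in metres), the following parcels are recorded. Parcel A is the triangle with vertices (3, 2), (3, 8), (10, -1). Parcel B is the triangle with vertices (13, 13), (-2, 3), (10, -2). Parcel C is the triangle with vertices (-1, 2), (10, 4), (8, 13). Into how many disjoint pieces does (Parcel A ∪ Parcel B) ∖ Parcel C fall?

(Parcel A ∪ Parcel B) ∖ Parcel C splits into 3 disjoint pieces (area 0.2461, area 54.3179, area 2.9379).

3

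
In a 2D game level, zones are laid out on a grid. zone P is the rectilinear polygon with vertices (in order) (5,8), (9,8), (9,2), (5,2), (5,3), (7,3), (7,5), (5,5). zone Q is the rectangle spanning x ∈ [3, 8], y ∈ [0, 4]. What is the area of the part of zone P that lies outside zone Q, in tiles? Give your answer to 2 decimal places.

|zone P| = 20, |zone P∩zone Q| = 4.
|zone P ∖ zone Q| = |zone P| − |zone P∩zone Q| = 20 − 4 = 16.00.

16.00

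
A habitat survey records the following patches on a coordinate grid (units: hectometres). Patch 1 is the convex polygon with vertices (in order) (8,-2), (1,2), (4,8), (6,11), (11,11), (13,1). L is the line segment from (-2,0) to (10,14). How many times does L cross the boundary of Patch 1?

2

The segment meets the boundary at (7.429,11), (2.8,5.6).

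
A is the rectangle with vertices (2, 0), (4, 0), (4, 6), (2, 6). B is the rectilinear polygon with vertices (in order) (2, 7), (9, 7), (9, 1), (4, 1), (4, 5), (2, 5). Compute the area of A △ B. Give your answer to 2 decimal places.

|A| = 12, |B| = 34, |A∩B| = 2.
|A △ B| = |A| + |B| − 2·|A∩B| = 12 + 34 − 4 = 42.00.

42.00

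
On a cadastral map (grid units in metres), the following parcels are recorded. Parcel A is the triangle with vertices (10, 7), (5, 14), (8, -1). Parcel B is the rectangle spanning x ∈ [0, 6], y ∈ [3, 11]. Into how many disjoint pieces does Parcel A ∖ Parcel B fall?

1

Parcel A ∖ Parcel B is a single connected region.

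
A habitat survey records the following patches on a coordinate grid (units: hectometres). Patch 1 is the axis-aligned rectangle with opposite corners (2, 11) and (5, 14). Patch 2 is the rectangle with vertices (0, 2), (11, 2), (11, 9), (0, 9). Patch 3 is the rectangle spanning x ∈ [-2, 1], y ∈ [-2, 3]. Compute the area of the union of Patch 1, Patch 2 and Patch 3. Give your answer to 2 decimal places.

100.00

By inclusion–exclusion:
Individual areas: |Patch 1| = 9, |Patch 2| = 77, |Patch 3| = 15.
|Patch 1∩Patch 2| = 0 (no overlap).
|Patch 1∩Patch 3| = 0 (no overlap).
|Patch 2∩Patch 3|: x∈[0,1], y∈[2,3] → 1·1 = 1.
|Patch 1∩Patch 2∩Patch 3| = 0.
|Patch 1 ∪ Patch 2 ∪ Patch 3| = 101 − 1 + 0 = 100.00.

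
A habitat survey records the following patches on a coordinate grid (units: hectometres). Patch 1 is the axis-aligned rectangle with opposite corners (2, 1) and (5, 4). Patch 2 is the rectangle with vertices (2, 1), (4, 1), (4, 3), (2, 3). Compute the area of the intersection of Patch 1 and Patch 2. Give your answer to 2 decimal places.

|Patch 1∩Patch 2|: x∈[2,4], y∈[1,3] → 2·2 = 4.

4.00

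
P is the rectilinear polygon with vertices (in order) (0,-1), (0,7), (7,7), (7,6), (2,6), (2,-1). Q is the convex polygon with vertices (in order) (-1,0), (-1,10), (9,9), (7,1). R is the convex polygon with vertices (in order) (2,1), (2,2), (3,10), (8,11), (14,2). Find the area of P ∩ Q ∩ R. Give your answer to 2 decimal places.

4.44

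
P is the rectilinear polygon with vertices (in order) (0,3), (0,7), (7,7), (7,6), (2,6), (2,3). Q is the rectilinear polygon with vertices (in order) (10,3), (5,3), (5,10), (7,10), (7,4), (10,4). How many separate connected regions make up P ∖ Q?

P ∖ Q is a single connected region.

1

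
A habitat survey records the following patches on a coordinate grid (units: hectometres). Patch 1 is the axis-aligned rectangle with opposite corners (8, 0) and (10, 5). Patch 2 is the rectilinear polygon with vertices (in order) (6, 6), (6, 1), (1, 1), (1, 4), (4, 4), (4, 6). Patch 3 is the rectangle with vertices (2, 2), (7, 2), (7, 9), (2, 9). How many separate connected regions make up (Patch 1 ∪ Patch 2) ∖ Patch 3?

(Patch 1 ∪ Patch 2) ∖ Patch 3 splits into 2 disjoint pieces (area 10, area 7).

2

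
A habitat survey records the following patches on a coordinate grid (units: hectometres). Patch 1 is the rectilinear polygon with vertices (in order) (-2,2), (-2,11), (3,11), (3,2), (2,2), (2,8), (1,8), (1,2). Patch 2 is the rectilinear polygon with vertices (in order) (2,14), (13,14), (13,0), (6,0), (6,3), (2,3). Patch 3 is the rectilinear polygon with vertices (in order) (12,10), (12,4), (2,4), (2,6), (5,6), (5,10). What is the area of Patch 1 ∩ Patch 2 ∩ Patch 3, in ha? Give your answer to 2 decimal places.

The intersection is the polygon with vertices (3,4), (2,4), (2,6), (3,6).
By the shoelace formula its area is 2.00.

2.00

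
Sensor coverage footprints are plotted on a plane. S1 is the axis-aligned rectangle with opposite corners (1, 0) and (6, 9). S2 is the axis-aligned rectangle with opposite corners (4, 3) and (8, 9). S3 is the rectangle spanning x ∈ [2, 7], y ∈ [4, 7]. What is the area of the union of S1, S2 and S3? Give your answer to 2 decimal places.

By inclusion–exclusion:
Individual areas: |S1| = 45, |S2| = 24, |S3| = 15.
|S1∩S2|: x∈[4,6], y∈[3,9] → 2·6 = 12.
|S1∩S3|: x∈[2,6], y∈[4,7] → 4·3 = 12.
|S2∩S3|: x∈[4,7], y∈[4,7] → 3·3 = 9.
|S1∩S2∩S3| = 6.
|S1 ∪ S2 ∪ S3| = 84 − 33 + 6 = 57.00.

57.00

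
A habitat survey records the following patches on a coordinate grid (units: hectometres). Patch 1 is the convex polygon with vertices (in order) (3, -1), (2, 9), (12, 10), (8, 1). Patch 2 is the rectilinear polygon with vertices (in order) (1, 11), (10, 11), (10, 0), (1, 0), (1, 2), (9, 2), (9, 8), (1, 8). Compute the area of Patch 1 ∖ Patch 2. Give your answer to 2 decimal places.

|Patch 1| = 69, |Patch 1∩Patch 2| = 24.1472.
|Patch 1 ∖ Patch 2| = |Patch 1| − |Patch 1∩Patch 2| = 69 − 24.1472 = 44.85.

44.85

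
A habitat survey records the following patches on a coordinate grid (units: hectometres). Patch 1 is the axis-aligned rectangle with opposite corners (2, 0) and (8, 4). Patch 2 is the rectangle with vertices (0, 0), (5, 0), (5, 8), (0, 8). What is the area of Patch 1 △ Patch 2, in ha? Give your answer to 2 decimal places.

|Patch 1∩Patch 2|: x∈[2,5], y∈[0,4] → 3·4 = 12.
|Patch 1 △ Patch 2| = |Patch 1| + |Patch 2| − 2·|Patch 1∩Patch 2| = 24 + 40 − 24 = 40.00.

40.00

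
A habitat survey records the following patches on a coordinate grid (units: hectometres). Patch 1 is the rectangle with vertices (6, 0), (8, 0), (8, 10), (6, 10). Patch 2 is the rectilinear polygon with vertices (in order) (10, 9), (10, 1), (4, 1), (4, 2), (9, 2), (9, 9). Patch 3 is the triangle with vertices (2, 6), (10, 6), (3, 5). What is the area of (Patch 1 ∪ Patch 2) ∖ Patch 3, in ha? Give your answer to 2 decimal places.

30.07

|Patch 1 ∪ Patch 2| = 31.
|(Patch 1 ∪ Patch 2) ∩ Patch 3| = 0.9286.
|(Patch 1 ∪ Patch 2) ∖ Patch 3| = 31 − 0.9286 = 30.07.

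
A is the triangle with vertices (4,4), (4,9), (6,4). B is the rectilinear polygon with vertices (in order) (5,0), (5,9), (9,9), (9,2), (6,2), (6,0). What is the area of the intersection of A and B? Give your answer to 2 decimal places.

The intersection is the polygon with vertices (6,4), (5,4), (5,6.5).
By the shoelace formula its area is 1.25.

1.25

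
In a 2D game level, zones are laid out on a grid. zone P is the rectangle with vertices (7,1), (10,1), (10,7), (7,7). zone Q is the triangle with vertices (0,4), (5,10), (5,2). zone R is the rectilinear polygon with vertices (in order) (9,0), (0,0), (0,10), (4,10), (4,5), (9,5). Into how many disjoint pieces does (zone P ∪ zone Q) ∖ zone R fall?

2

(zone P ∪ zone Q) ∖ zone R splits into 2 disjoint pieces (area 10, area 4.4).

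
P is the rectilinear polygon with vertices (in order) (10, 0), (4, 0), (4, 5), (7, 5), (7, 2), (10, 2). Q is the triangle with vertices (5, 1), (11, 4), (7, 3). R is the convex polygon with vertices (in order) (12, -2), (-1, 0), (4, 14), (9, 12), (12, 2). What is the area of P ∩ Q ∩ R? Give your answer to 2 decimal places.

1.00

The intersection is the polygon with vertices (5,1), (7,3), (7,2).
By the shoelace formula its area is 1.00.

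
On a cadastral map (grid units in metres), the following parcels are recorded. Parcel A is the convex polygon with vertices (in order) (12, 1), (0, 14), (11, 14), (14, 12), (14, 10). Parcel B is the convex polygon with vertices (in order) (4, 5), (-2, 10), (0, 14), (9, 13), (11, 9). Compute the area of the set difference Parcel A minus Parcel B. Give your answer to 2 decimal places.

51.41

|Parcel A| = 92, |Parcel A∩Parcel B| = 40.5863.
|Parcel A ∖ Parcel B| = |Parcel A| − |Parcel A∩Parcel B| = 92 − 40.5863 = 51.41.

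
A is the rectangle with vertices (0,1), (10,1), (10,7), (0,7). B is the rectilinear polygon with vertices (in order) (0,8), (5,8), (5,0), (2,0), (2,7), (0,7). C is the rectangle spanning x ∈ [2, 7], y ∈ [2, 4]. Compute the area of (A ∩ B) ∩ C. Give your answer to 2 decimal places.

The region (A ∩ B) ∩ C is the polygon with vertices (5,2), (2,2), (2,4), (5,4).
By the shoelace formula its area is 6.00.

6.00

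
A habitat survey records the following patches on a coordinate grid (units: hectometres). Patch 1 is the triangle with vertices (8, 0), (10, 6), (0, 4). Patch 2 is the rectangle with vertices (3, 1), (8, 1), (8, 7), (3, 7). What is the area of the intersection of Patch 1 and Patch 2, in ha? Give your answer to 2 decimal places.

The intersection is the polygon with vertices (8,5.6), (8,1), (6,1), (3,2.5), (3,4.6).
By the shoelace formula its area is 18.25.

18.25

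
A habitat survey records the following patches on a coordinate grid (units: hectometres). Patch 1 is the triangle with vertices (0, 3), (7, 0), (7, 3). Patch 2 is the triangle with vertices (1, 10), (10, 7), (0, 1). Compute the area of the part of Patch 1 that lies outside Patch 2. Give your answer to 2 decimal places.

9.12

|Patch 1| = 10.5, |Patch 1∩Patch 2| = 1.3788.
|Patch 1 ∖ Patch 2| = |Patch 1| − |Patch 1∩Patch 2| = 10.5 − 1.3788 = 9.12.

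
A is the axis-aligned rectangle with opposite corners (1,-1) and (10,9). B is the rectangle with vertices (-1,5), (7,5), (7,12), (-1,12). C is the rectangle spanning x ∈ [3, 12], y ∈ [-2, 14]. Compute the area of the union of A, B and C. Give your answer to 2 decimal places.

By inclusion–exclusion:
Individual areas: |A| = 90, |B| = 56, |C| = 144.
|A∩B|: x∈[1,7], y∈[5,9] → 6·4 = 24.
|A∩C|: x∈[3,10], y∈[-1,9] → 7·10 = 70.
|B∩C|: x∈[3,7], y∈[5,12] → 4·7 = 28.
|A∩B∩C| = 16.
|A ∪ B ∪ C| = 290 − 122 + 16 = 184.00.

184.00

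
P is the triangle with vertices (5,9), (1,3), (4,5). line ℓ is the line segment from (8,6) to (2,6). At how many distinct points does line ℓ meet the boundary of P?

The segment meets the boundary at (3,6), (4.25,6).

2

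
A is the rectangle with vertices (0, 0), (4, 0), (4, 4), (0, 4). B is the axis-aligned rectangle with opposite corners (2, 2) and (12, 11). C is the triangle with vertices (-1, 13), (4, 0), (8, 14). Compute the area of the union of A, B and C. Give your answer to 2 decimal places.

129.49

By inclusion–exclusion:
Individual areas: |A| = 16, |B| = 90, |C| = 61.
|A∩B|: x∈[2,4], y∈[2,4] → 2·2 = 4.
|A∩C| = 3.0769.
|B∩C| = 32.7451.
|A∩B∩C| = 2.3077.
|A ∪ B ∪ C| = 167 − 39.822 + 2.3077 = 129.49.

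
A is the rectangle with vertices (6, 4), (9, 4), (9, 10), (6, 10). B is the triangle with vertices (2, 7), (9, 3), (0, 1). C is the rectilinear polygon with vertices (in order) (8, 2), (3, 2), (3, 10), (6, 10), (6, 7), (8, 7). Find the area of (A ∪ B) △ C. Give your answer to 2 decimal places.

|A ∪ B| = 42.5536.
|(A ∪ B) ∩ C| = 19.1925.
|(A ∪ B) △ C| = 42.5536 + 34 − 38.3849 = 38.17.

38.17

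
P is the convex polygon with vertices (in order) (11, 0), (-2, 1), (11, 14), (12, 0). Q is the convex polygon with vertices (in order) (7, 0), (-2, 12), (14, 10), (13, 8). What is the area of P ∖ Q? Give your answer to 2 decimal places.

43.17

|P| = 98, |P∩Q| = 54.8261.
|P ∖ Q| = |P| − |P∩Q| = 98 − 54.8261 = 43.17.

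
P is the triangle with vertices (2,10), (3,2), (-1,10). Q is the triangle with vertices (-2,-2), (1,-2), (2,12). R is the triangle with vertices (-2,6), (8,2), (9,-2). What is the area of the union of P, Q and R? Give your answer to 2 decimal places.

By inclusion–exclusion:
Individual areas: |P| = 12, |Q| = 21, |R| = 18.
|P∩Q| = 3.3896.
|P∩R| = 0.944.
|Q∩R| = 1.2938.
|P∩Q∩R| = 0.
|P ∪ Q ∪ R| = 51 − 5.6274 + 0 = 45.37.

45.37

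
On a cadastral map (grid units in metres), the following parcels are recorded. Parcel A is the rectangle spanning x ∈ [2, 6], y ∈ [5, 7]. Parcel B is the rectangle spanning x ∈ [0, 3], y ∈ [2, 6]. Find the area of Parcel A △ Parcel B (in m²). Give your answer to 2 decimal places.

18.00

|Parcel A∩Parcel B|: x∈[2,3], y∈[5,6] → 1·1 = 1.
|Parcel A △ Parcel B| = |Parcel A| + |Parcel B| − 2·|Parcel A∩Parcel B| = 8 + 12 − 2 = 18.00.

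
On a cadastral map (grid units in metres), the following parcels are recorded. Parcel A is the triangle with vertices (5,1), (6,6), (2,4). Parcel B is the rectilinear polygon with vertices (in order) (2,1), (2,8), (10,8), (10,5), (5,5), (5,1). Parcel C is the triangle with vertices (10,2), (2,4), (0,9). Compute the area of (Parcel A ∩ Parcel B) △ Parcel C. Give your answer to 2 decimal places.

18.29

|Parcel A ∩ Parcel B| = 7.4.
|(Parcel A ∩ Parcel B) ∩ Parcel C| = 3.5536.
|(Parcel A ∩ Parcel B) △ Parcel C| = 7.4 + 18 − 7.1071 = 18.29.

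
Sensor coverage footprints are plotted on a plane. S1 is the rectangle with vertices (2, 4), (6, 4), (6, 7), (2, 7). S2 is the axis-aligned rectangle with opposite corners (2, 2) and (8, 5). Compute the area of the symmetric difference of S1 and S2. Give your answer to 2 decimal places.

|S1∩S2|: x∈[2,6], y∈[4,5] → 4·1 = 4.
|S1 △ S2| = |S1| + |S2| − 2·|S1∩S2| = 12 + 18 − 8 = 22.00.

22.00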